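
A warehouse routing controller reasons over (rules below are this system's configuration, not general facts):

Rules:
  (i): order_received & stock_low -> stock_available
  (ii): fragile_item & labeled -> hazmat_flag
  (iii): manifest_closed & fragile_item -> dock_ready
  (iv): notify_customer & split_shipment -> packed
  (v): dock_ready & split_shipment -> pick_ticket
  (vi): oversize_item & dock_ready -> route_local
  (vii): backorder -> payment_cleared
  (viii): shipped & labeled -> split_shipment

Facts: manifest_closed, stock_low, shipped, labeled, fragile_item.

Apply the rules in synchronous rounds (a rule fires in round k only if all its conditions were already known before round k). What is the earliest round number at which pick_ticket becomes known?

2

[1] (ii) [fragile_item & labeled -> hazmat_flag]; (iii) [manifest_closed & fragile_item -> dock_ready]; (viii) [shipped & labeled -> split_shipment]. ⇒ new: hazmat_flag, dock_ready, split_shipment.
[2] (v) [dock_ready & split_shipment -> pick_ticket]. ⇒ new: pick_ticket.
pick_ticket first appears in round 2.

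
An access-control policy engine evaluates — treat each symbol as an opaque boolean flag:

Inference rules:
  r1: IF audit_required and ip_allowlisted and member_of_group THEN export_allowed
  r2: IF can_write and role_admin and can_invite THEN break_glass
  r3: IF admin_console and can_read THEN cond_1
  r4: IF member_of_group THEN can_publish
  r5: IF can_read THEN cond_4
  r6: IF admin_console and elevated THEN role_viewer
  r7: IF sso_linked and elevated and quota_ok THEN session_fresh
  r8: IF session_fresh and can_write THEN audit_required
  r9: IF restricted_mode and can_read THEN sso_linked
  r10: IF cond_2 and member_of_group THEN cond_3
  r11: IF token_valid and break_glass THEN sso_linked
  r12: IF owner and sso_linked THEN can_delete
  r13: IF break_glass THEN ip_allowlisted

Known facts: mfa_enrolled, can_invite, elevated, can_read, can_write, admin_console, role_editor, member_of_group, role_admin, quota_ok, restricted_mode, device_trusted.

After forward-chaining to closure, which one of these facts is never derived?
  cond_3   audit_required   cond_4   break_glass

Round 1: r2 [IF can_write and role_admin and can_invite THEN break_glass]; r3 [IF admin_console and can_read THEN cond_1]; r4 [IF member_of_group THEN can_publish]; r5 [IF can_read THEN cond_4]; r6 [IF admin_console and elevated THEN role_viewer]; r9 [IF restricted_mode and can_read THEN sso_linked]. New: break_glass, cond_1, can_publish, cond_4, role_viewer, sso_linked.
Round 2: r7 [IF sso_linked and elevated and quota_ok THEN session_fresh]; r13 [IF break_glass THEN ip_allowlisted]. New: session_fresh, ip_allowlisted.
Round 3: r8 [IF session_fresh and can_write THEN audit_required]. New: audit_required.
Round 4: r1 [IF audit_required and ip_allowlisted and member_of_group THEN export_allowed]. New: export_allowed.
Derived: audit_required (round 3), cond_4 (round 1), break_glass (round 1). cond_3 never appears in any round.

cond_3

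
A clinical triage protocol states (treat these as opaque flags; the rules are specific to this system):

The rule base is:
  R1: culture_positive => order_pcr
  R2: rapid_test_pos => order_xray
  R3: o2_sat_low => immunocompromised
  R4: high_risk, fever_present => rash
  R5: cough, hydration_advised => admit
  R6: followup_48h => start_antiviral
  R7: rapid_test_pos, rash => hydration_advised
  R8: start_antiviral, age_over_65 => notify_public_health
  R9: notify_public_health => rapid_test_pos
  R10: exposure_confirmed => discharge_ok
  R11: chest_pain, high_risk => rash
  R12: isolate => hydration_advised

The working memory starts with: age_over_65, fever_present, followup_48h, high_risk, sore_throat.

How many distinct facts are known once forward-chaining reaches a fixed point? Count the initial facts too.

11

Round 1 — R4, R6, derive rash, start_antiviral.
Round 2 — R8, derive notify_public_health.
Round 3 — R9, derive rapid_test_pos.
Round 4 — R2, R7, derive order_xray, hydration_advised.
Closure: {age_over_65, fever_present, followup_48h, high_risk, hydration_advised, notify_public_health, order_xray, rapid_test_pos, rash, sore_throat, start_antiviral} — 11 facts.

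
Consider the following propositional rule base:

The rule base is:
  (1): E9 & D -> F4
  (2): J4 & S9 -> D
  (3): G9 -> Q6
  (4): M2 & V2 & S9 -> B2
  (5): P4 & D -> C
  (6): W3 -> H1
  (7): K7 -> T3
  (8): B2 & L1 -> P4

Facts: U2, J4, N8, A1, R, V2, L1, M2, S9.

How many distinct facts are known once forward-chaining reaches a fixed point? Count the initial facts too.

[1] (2) [J4 & S9 -> D]; (4) [M2 & V2 & S9 -> B2]. ⇒ new: D, B2.
[2] (8) [B2 & L1 -> P4]. ⇒ new: P4.
[3] (5) [P4 & D -> C]. ⇒ new: C.
Closure: {A1, B2, C, D, J4, L1, M2, N8, P4, R, S9, U2, V2} — 13 facts.

13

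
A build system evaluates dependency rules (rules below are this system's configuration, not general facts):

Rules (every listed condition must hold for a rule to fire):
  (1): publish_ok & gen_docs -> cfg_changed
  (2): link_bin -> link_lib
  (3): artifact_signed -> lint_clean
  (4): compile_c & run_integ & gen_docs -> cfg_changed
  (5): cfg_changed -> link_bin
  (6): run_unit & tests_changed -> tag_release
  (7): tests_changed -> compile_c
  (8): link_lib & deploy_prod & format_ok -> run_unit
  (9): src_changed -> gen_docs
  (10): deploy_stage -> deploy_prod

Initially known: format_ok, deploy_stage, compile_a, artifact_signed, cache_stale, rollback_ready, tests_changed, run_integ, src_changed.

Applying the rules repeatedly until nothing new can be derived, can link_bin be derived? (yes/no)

Round 1: (3) [artifact_signed -> lint_clean]; (7) [tests_changed -> compile_c]; (9) [src_changed -> gen_docs]; (10) [deploy_stage -> deploy_prod]. New: lint_clean, compile_c, gen_docs, deploy_prod.
Round 2: (4) [compile_c & run_integ & gen_docs -> cfg_changed]. New: cfg_changed.
Round 3: (5) [cfg_changed -> link_bin]. New: link_bin.
Round 4: (2) [link_bin -> link_lib]. New: link_lib.
Round 5: (8) [link_lib & deploy_prod & format_ok -> run_unit]. New: run_unit.
Round 6: (6) [run_unit & tests_changed -> tag_release]. New: tag_release.
link_bin appears in round 3, so it is derivable.

yes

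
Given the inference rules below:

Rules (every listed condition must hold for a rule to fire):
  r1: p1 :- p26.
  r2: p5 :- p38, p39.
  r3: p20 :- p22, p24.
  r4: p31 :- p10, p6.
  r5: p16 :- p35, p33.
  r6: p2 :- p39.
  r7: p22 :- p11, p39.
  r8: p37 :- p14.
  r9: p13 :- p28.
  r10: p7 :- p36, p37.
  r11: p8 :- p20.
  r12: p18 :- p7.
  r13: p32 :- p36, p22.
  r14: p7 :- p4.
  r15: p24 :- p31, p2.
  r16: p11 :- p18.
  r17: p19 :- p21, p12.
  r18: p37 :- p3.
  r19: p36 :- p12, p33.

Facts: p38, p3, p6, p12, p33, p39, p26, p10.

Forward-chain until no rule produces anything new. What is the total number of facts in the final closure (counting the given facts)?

Round 1 — r1, r2, r4, r6, r18, r19, derive p1, p5, p31, p2, p37, p36.
Round 2 — r10, r15, derive p7, p24.
Round 3 — r12, derive p18.
Round 4 — r16, derive p11.
Round 5 — r7, derive p22.
Round 6 — r3, r13, derive p20, p32.
Round 7 — r11, derive p8.
Closure: {p1, p10, p11, p12, p18, p2, p20, p22, p24, p26, p3, p31, p32, p33, p36, p37, p38, p39, p5, p6, p7, p8} — 22 facts.

22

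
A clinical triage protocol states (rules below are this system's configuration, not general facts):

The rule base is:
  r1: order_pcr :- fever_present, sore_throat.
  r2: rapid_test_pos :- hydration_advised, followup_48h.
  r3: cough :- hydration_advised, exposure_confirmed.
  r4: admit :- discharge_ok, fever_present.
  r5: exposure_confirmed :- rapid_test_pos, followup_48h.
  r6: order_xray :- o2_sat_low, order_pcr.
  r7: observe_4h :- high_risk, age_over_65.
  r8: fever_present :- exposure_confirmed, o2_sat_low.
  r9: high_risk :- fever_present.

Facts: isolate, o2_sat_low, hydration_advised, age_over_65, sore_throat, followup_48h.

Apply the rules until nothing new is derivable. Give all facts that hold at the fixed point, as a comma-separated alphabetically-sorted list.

age_over_65, cough, exposure_confirmed, fever_present, followup_48h, high_risk, hydration_advised, isolate, o2_sat_low, observe_4h, order_pcr, order_xray, rapid_test_pos, sore_throat

Round 1: r2 [rapid_test_pos :- hydration_advised, followup_48h.]. Adds rapid_test_pos.
Round 2: r5 [exposure_confirmed :- rapid_test_pos, followup_48h.]. Adds exposure_confirmed.
Round 3: r3 [cough :- hydration_advised, exposure_confirmed.]; r8 [fever_present :- exposure_confirmed, o2_sat_low.]. Adds cough, fever_present.
Round 4: r1 [order_pcr :- fever_present, sore_throat.]; r9 [high_risk :- fever_present.]. Adds order_pcr, high_risk.
Round 5: r6 [order_xray :- o2_sat_low, order_pcr.]; r7 [observe_4h :- high_risk, age_over_65.]. Adds order_xray, observe_4h.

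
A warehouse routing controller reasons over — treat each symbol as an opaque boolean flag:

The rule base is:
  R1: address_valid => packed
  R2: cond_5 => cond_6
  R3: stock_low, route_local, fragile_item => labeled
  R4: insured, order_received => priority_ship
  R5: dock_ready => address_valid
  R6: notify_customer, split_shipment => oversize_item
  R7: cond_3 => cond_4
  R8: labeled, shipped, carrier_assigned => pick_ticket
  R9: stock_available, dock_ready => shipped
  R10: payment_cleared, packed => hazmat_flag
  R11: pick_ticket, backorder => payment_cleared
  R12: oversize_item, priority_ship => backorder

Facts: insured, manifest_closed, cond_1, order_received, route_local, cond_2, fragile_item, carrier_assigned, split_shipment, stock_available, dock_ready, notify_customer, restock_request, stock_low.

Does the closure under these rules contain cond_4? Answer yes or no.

Round 1 fires R3, R4, R5, R6, R9, giving labeled, priority_ship, address_valid, oversize_item, shipped.
Round 2 fires R1, R8, R12, giving packed, pick_ticket, backorder.
Round 3 fires R11, giving payment_cleared.
Round 4 fires R10, giving hazmat_flag.
Fixed point reached. cond_4 is concluded only by R7; R7 needs cond_3 (never derived).

no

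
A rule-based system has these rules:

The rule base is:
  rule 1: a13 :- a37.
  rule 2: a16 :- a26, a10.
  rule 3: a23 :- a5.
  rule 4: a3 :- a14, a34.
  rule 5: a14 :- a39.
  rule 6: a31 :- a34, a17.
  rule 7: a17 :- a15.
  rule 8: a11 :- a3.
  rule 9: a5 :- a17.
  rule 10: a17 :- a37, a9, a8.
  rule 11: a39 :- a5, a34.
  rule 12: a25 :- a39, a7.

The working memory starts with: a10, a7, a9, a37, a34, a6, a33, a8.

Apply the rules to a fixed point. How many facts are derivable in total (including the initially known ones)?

18

Round 1: rule 1 [a13 :- a37.]; rule 10 [a17 :- a37, a9, a8.]. New: a13, a17.
Round 2: rule 6 [a31 :- a34, a17.]; rule 9 [a5 :- a17.]. New: a31, a5.
Round 3: rule 3 [a23 :- a5.]; rule 11 [a39 :- a5, a34.]. New: a23, a39.
Round 4: rule 5 [a14 :- a39.]; rule 12 [a25 :- a39, a7.]. New: a14, a25.
Round 5: rule 4 [a3 :- a14, a34.]. New: a3.
Round 6: rule 8 [a11 :- a3.]. New: a11.
Closure: {a10, a11, a13, a14, a17, a23, a25, a3, a31, a33, a34, a37, a39, a5, a6, a7, a8, a9} — 18 facts.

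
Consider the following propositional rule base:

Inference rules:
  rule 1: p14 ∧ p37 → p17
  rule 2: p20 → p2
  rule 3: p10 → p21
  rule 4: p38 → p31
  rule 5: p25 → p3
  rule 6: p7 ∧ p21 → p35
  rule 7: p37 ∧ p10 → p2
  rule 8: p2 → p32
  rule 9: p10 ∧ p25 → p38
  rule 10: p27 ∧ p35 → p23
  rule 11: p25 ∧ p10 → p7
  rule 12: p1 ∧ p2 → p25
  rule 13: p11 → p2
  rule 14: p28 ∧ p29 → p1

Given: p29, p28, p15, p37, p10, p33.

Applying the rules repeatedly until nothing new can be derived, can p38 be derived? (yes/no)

Round 1 — rule 3, rule 7, rule 14, derive p21, p2, p1.
Round 2 — rule 8, rule 12, derive p32, p25.
Round 3 — rule 5, rule 9, rule 11, derive p3, p38, p7.
Round 4 — rule 4, rule 6, derive p31, p35.
p38 appears in round 3, so it is derivable.

yes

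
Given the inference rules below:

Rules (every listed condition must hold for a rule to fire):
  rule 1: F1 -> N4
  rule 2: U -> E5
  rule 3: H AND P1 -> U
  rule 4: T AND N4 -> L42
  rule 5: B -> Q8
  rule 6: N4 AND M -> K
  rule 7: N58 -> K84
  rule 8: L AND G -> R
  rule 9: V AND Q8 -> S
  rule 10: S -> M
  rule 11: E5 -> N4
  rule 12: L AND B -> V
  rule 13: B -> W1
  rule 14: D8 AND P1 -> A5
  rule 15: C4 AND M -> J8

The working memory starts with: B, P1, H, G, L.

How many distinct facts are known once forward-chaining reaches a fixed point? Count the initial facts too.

15

Round 1: rule 3 [H AND P1 -> U]; rule 5 [B -> Q8]; rule 8 [L AND G -> R]; rule 12 [L AND B -> V]; rule 13 [B -> W1]. New: U, Q8, R, V, W1.
Round 2: rule 2 [U -> E5]; rule 9 [V AND Q8 -> S]. New: E5, S.
Round 3: rule 10 [S -> M]; rule 11 [E5 -> N4]. New: M, N4.
Round 4: rule 6 [N4 AND M -> K]. New: K.
Closure: {B, E5, G, H, K, L, M, N4, P1, Q8, R, S, U, V, W1} — 15 facts.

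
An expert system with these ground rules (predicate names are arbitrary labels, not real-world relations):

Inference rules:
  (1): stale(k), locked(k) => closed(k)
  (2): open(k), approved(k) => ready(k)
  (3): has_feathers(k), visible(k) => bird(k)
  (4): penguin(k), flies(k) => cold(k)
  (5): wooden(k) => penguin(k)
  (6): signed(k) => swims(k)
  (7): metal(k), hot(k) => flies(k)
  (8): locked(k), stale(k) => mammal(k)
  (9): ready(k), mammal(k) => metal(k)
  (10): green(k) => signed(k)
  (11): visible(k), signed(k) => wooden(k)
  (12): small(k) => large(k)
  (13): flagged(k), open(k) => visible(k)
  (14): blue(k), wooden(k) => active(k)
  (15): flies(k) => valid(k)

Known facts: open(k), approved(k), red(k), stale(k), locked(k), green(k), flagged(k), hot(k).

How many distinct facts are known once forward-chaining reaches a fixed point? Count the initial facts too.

[1] (1) [stale(k), locked(k) => closed(k)]; (2) [open(k), approved(k) => ready(k)]; (8) [locked(k), stale(k) => mammal(k)]; (10) [green(k) => signed(k)]; (13) [flagged(k), open(k) => visible(k)]. ⇒ new: closed(k), ready(k), mammal(k), signed(k), visible(k).
[2] (6) [signed(k) => swims(k)]; (9) [ready(k), mammal(k) => metal(k)]; (11) [visible(k), signed(k) => wooden(k)]. ⇒ new: swims(k), metal(k), wooden(k).
[3] (5) [wooden(k) => penguin(k)]; (7) [metal(k), hot(k) => flies(k)]. ⇒ new: penguin(k), flies(k).
[4] (4) [penguin(k), flies(k) => cold(k)]; (15) [flies(k) => valid(k)]. ⇒ new: cold(k), valid(k).
Closure: {approved(k), closed(k), cold(k), flagged(k), flies(k), green(k), hot(k), locked(k), mammal(k), metal(k), open(k), penguin(k), ready(k), red(k), signed(k), stale(k), swims(k), valid(k), visible(k), wooden(k)} — 20 facts.

20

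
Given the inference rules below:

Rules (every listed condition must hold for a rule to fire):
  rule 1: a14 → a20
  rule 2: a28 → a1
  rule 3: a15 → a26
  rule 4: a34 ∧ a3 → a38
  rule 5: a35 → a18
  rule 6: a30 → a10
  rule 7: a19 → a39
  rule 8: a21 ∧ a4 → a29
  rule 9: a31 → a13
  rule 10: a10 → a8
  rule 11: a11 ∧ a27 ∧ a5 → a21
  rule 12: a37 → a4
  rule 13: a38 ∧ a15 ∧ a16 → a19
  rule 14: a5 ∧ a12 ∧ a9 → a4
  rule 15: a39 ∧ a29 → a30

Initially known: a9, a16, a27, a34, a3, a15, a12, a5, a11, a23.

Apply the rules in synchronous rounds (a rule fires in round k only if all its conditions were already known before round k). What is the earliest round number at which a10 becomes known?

5

Round 1: rule 3 [a15 → a26]; rule 4 [a34 ∧ a3 → a38]; rule 11 [a11 ∧ a27 ∧ a5 → a21]; rule 14 [a5 ∧ a12 ∧ a9 → a4]. Adds a26, a38, a21, a4.
Round 2: rule 8 [a21 ∧ a4 → a29]; rule 13 [a38 ∧ a15 ∧ a16 → a19]. Adds a29, a19.
Round 3: rule 7 [a19 → a39]. Adds a39.
Round 4: rule 15 [a39 ∧ a29 → a30]. Adds a30.
Round 5: rule 6 [a30 → a10]. Adds a10.
a10 first appears in round 5.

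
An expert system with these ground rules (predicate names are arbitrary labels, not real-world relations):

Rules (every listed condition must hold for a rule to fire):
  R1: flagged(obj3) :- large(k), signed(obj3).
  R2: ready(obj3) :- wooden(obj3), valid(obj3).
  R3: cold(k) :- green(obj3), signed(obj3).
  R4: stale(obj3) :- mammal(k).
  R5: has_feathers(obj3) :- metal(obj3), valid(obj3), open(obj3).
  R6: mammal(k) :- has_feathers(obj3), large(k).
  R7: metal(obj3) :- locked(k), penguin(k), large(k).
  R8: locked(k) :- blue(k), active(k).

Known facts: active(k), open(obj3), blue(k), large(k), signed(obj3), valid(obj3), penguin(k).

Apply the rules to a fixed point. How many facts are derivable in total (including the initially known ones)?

[1] R1 [flagged(obj3) :- large(k), signed(obj3).]; R8 [locked(k) :- blue(k), active(k).]. ⇒ new: flagged(obj3), locked(k).
[2] R7 [metal(obj3) :- locked(k), penguin(k), large(k).]. ⇒ new: metal(obj3).
[3] R5 [has_feathers(obj3) :- metal(obj3), valid(obj3), open(obj3).]. ⇒ new: has_feathers(obj3).
[4] R6 [mammal(k) :- has_feathers(obj3), large(k).]. ⇒ new: mammal(k).
[5] R4 [stale(obj3) :- mammal(k).]. ⇒ new: stale(obj3).
Closure: {active(k), blue(k), flagged(obj3), has_feathers(obj3), large(k), locked(k), mammal(k), metal(obj3), open(obj3), penguin(k), signed(obj3), stale(obj3), valid(obj3)} — 13 facts.

13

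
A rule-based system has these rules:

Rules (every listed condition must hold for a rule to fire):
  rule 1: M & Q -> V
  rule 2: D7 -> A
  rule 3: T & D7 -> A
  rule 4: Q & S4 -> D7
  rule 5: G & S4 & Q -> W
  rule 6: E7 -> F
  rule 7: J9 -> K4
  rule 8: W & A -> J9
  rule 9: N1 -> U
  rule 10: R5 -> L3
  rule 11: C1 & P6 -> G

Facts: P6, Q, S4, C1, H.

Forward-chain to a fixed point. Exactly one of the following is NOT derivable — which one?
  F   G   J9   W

[1] rule 4 [Q & S4 -> D7]; rule 11 [C1 & P6 -> G]. ⇒ new: D7, G.
[2] rule 2 [D7 -> A]; rule 5 [G & S4 & Q -> W]. ⇒ new: A, W.
[3] rule 8 [W & A -> J9]. ⇒ new: J9.
[4] rule 7 [J9 -> K4]. ⇒ new: K4.
Derived: W (round 2), J9 (round 3), G (round 1). F never appears in any round.

F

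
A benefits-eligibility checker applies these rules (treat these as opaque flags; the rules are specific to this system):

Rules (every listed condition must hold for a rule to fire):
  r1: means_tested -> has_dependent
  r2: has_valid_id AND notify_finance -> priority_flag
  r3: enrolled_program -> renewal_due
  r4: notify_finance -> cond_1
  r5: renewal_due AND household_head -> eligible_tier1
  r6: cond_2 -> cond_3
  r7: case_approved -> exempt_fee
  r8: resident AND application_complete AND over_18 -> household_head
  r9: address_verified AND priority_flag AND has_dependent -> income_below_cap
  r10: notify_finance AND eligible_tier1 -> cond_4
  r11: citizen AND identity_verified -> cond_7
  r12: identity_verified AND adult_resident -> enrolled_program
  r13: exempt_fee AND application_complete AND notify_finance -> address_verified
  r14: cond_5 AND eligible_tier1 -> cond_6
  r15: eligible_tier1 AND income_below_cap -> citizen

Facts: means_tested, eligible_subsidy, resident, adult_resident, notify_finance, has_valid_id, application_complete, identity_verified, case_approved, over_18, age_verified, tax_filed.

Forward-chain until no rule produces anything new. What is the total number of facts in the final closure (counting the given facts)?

25

Round 1: r1 [means_tested -> has_dependent]; r2 [has_valid_id AND notify_finance -> priority_flag]; r4 [notify_finance -> cond_1]; r7 [case_approved -> exempt_fee]; r8 [resident AND application_complete AND over_18 -> household_head]; r12 [identity_verified AND adult_resident -> enrolled_program]. New: has_dependent, priority_flag, cond_1, exempt_fee, household_head, enrolled_program.
Round 2: r3 [enrolled_program -> renewal_due]; r13 [exempt_fee AND application_complete AND notify_finance -> address_verified]. New: renewal_due, address_verified.
Round 3: r5 [renewal_due AND household_head -> eligible_tier1]; r9 [address_verified AND priority_flag AND has_dependent -> income_below_cap]. New: eligible_tier1, income_below_cap.
Round 4: r10 [notify_finance AND eligible_tier1 -> cond_4]; r15 [eligible_tier1 AND income_below_cap -> citizen]. New: cond_4, citizen.
Round 5: r11 [citizen AND identity_verified -> cond_7]. New: cond_7.
Closure: {address_verified, adult_resident, age_verified, application_complete, case_approved, citizen, cond_1, cond_4, cond_7, eligible_subsidy, eligible_tier1, enrolled_program, exempt_fee, has_dependent, has_valid_id, household_head, identity_verified, income_below_cap, means_tested, notify_finance, over_18, priority_flag, renewal_due, resident, tax_filed} — 25 facts.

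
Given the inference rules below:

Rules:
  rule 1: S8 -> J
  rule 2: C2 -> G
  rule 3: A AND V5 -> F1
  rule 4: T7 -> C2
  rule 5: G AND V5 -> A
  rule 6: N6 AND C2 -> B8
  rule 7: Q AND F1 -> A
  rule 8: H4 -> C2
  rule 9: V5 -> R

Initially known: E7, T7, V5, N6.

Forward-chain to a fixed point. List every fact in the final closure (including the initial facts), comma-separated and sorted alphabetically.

A, B8, C2, E7, F1, G, N6, R, T7, V5

Round 1: rule 4 [T7 -> C2]; rule 9 [V5 -> R]. New: C2, R.
Round 2: rule 2 [C2 -> G]; rule 6 [N6 AND C2 -> B8]. New: G, B8.
Round 3: rule 5 [G AND V5 -> A]. New: A.
Round 4: rule 3 [A AND V5 -> F1]. New: F1.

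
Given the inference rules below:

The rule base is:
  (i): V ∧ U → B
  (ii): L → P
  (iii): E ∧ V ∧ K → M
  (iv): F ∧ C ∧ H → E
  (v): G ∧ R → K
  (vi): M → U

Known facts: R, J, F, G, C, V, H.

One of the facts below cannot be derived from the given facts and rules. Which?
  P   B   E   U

Round 1 fires (iv), (v), giving E, K.
Round 2 fires (iii), giving M.
Round 3 fires (vi), giving U.
Round 4 fires (i), giving B.
Derived: B (round 4), E (round 1), U (round 3). P never appears in any round.

P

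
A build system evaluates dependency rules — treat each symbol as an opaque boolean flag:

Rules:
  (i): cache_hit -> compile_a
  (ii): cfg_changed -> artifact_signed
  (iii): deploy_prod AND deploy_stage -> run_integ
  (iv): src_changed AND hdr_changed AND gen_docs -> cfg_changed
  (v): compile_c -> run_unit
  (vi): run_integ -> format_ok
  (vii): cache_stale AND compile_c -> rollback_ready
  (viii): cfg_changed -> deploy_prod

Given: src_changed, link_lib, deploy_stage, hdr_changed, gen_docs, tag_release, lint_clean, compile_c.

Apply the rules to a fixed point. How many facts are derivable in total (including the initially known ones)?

14

[1] (iv) [src_changed AND hdr_changed AND gen_docs -> cfg_changed]; (v) [compile_c -> run_unit]. ⇒ new: cfg_changed, run_unit.
[2] (ii) [cfg_changed -> artifact_signed]; (viii) [cfg_changed -> deploy_prod]. ⇒ new: artifact_signed, deploy_prod.
[3] (iii) [deploy_prod AND deploy_stage -> run_integ]. ⇒ new: run_integ.
[4] (vi) [run_integ -> format_ok]. ⇒ new: format_ok.
Closure: {artifact_signed, cfg_changed, compile_c, deploy_prod, deploy_stage, format_ok, gen_docs, hdr_changed, link_lib, lint_clean, run_integ, run_unit, src_changed, tag_release} — 14 facts.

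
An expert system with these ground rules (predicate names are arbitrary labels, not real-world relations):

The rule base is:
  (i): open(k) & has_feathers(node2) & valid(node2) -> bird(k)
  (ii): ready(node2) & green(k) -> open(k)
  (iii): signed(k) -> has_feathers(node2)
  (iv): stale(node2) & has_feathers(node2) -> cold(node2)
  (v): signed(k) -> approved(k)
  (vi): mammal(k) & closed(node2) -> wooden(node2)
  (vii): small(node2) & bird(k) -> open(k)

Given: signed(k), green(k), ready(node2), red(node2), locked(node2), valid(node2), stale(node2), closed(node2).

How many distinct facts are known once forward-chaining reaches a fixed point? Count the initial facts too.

13

Round 1: (ii) [ready(node2) & green(k) -> open(k)]; (iii) [signed(k) -> has_feathers(node2)]; (v) [signed(k) -> approved(k)]. Adds open(k), has_feathers(node2), approved(k).
Round 2: (i) [open(k) & has_feathers(node2) & valid(node2) -> bird(k)]; (iv) [stale(node2) & has_feathers(node2) -> cold(node2)]. Adds bird(k), cold(node2).
Closure: {approved(k), bird(k), closed(node2), cold(node2), green(k), has_feathers(node2), locked(node2), open(k), ready(node2), red(node2), signed(k), stale(node2), valid(node2)} — 13 facts.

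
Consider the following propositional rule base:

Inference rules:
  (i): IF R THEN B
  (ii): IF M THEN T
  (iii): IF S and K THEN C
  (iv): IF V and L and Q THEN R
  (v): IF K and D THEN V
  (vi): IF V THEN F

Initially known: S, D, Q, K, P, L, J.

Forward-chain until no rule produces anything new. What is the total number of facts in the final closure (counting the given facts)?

12

Round 1: (iii) [IF S and K THEN C]; (v) [IF K and D THEN V]. New: C, V.
Round 2: (iv) [IF V and L and Q THEN R]; (vi) [IF V THEN F]. New: R, F.
Round 3: (i) [IF R THEN B]. New: B.
Closure: {B, C, D, F, J, K, L, P, Q, R, S, V} — 12 facts.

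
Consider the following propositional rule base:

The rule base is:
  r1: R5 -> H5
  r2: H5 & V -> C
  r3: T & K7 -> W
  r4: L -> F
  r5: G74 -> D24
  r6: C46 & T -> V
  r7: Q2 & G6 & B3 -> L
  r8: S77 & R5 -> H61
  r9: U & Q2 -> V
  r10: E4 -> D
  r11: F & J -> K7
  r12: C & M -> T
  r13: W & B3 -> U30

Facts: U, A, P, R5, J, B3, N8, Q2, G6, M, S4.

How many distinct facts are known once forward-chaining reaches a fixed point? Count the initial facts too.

Round 1 fires r1, r7, r9, giving H5, L, V.
Round 2 fires r2, r4, giving C, F.
Round 3 fires r11, r12, giving K7, T.
Round 4 fires r3, giving W.
Round 5 fires r13, giving U30.
Closure: {A, B3, C, F, G6, H5, J, K7, L, M, N8, P, Q2, R5, S4, T, U, U30, V, W} — 20 facts.

20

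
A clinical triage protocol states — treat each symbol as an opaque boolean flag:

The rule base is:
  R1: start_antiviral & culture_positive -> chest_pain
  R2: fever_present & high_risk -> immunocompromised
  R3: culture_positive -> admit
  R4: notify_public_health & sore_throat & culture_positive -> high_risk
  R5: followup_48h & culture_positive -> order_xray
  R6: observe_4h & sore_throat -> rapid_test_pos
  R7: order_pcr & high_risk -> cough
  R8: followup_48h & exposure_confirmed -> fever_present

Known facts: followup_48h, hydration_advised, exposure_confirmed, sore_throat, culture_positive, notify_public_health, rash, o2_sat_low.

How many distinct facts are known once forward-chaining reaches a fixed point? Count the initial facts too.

Round 1: R3 [culture_positive -> admit]; R4 [notify_public_health & sore_throat & culture_positive -> high_risk]; R5 [followup_48h & culture_positive -> order_xray]; R8 [followup_48h & exposure_confirmed -> fever_present]. New: admit, high_risk, order_xray, fever_present.
Round 2: R2 [fever_present & high_risk -> immunocompromised]. New: immunocompromised.
Closure: {admit, culture_positive, exposure_confirmed, fever_present, followup_48h, high_risk, hydration_advised, immunocompromised, notify_public_health, o2_sat_low, order_xray, rash, sore_throat} — 13 facts.

13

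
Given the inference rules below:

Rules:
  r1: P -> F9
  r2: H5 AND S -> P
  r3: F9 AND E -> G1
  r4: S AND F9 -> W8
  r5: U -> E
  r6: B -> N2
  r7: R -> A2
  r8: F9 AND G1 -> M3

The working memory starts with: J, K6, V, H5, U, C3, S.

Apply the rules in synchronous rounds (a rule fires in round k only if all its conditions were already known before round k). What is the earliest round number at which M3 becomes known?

4

Round 1 fires r2, r5, giving P, E.
Round 2 fires r1, giving F9.
Round 3 fires r3, r4, giving G1, W8.
Round 4 fires r8, giving M3.
M3 first appears in round 4.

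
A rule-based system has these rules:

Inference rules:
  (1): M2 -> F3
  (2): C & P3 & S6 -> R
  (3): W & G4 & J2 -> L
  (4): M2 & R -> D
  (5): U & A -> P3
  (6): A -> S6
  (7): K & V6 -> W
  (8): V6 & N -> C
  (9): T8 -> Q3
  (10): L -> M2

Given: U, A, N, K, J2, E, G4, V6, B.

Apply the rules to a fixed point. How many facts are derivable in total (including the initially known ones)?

Round 1 fires (5), (6), (7), (8), giving P3, S6, W, C.
Round 2 fires (2), (3), giving R, L.
Round 3 fires (10), giving M2.
Round 4 fires (1), (4), giving F3, D.
Closure: {A, B, C, D, E, F3, G4, J2, K, L, M2, N, P3, R, S6, U, V6, W} — 18 facts.

18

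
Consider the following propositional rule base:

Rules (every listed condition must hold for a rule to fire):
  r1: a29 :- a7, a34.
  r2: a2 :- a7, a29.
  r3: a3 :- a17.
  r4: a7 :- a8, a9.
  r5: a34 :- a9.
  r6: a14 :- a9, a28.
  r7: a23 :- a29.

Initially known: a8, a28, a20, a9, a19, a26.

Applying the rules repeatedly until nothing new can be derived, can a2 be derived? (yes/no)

yes

Round 1: r4 [a7 :- a8, a9.]; r5 [a34 :- a9.]; r6 [a14 :- a9, a28.]. Adds a7, a34, a14.
Round 2: r1 [a29 :- a7, a34.]. Adds a29.
Round 3: r2 [a2 :- a7, a29.]; r7 [a23 :- a29.]. Adds a2, a23.
a2 appears in round 3, so it is derivable.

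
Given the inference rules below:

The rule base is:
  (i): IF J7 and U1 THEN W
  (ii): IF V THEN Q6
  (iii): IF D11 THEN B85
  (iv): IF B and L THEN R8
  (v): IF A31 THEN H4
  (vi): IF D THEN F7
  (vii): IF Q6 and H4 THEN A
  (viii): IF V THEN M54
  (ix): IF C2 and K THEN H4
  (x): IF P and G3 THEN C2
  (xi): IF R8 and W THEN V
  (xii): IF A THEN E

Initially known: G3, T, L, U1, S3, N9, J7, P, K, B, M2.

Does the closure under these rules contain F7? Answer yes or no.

[1] (i) [IF J7 and U1 THEN W]; (iv) [IF B and L THEN R8]; (x) [IF P and G3 THEN C2]. ⇒ new: W, R8, C2.
[2] (ix) [IF C2 and K THEN H4]; (xi) [IF R8 and W THEN V]. ⇒ new: H4, V.
[3] (ii) [IF V THEN Q6]; (viii) [IF V THEN M54]. ⇒ new: Q6, M54.
[4] (vii) [IF Q6 and H4 THEN A]. ⇒ new: A.
[5] (xii) [IF A THEN E]. ⇒ new: E.
Fixed point reached. F7 is concluded only by (vi); (vi) needs D (never derived).

no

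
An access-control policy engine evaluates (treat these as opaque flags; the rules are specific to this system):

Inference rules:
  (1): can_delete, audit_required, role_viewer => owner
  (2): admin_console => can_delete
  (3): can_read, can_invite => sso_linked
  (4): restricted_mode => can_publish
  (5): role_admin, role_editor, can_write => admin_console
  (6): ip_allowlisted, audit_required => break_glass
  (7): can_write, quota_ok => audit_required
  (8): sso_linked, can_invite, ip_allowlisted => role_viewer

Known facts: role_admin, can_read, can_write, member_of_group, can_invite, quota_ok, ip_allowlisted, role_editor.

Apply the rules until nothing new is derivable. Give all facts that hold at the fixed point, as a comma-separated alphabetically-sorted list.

Round 1 fires (3), (5), (7), giving sso_linked, admin_console, audit_required.
Round 2 fires (2), (6), (8), giving can_delete, break_glass, role_viewer.
Round 3 fires (1), giving owner.

admin_console, audit_required, break_glass, can_delete, can_invite, can_read, can_write, ip_allowlisted, member_of_group, owner, quota_ok, role_admin, role_editor, role_viewer, sso_linked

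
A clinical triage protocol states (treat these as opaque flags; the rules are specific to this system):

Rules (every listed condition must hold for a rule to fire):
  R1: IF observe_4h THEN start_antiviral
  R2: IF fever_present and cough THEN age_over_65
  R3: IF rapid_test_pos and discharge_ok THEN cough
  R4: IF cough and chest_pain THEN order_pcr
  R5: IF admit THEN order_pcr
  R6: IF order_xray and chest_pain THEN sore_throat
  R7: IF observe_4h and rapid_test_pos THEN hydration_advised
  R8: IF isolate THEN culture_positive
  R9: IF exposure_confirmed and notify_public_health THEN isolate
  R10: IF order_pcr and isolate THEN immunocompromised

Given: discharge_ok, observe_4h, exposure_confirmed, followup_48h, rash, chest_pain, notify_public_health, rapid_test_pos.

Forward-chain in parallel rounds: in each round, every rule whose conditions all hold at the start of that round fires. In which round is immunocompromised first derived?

3

Round 1 fires R1, R3, R7, R9, giving start_antiviral, cough, hydration_advised, isolate.
Round 2 fires R4, R8, giving order_pcr, culture_positive.
Round 3 fires R10, giving immunocompromised.
immunocompromised first appears in round 3.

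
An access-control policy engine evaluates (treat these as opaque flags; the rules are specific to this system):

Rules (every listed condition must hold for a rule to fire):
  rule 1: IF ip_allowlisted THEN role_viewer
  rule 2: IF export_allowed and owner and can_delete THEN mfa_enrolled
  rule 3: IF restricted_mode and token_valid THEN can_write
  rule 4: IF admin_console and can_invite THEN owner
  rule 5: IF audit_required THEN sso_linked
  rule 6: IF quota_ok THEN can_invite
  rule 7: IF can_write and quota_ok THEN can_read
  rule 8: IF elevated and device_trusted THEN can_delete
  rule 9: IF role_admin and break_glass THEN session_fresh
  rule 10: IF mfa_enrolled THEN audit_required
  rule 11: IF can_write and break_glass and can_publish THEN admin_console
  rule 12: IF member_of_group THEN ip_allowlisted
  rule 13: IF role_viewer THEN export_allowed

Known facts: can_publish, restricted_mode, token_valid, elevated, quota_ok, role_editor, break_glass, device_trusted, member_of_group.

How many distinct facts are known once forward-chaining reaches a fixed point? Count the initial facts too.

21

Round 1 — rule 3, rule 6, rule 8, rule 12, derive can_write, can_invite, can_delete, ip_allowlisted.
Round 2 — rule 1, rule 7, rule 11, derive role_viewer, can_read, admin_console.
Round 3 — rule 4, rule 13, derive owner, export_allowed.
Round 4 — rule 2, derive mfa_enrolled.
Round 5 — rule 10, derive audit_required.
Round 6 — rule 5, derive sso_linked.
Closure: {admin_console, audit_required, break_glass, can_delete, can_invite, can_publish, can_read, can_write, device_trusted, elevated, export_allowed, ip_allowlisted, member_of_group, mfa_enrolled, owner, quota_ok, restricted_mode, role_editor, role_viewer, sso_linked, token_valid} — 21 facts.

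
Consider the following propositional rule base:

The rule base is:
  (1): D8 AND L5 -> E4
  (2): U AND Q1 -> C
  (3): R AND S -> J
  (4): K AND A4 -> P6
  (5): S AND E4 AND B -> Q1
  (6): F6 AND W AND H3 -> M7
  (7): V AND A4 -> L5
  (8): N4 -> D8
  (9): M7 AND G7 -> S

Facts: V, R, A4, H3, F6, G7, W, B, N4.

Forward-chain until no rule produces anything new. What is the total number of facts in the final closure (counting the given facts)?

16

Round 1 — (6), (7), (8), derive M7, L5, D8.
Round 2 — (1), (9), derive E4, S.
Round 3 — (3), (5), derive J, Q1.
Closure: {A4, B, D8, E4, F6, G7, H3, J, L5, M7, N4, Q1, R, S, V, W} — 16 facts.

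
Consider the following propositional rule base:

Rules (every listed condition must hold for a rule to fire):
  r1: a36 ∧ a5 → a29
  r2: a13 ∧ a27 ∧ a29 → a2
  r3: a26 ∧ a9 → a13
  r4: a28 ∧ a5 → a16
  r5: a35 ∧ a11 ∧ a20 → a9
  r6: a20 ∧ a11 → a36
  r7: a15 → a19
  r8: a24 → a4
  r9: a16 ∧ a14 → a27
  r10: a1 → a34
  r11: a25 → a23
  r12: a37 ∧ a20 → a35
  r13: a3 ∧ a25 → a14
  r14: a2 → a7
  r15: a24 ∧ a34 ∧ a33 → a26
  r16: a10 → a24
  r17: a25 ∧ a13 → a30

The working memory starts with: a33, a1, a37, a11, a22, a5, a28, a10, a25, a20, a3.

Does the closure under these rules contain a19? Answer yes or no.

no

Round 1: r4 [a28 ∧ a5 → a16]; r6 [a20 ∧ a11 → a36]; r10 [a1 → a34]; r11 [a25 → a23]; r12 [a37 ∧ a20 → a35]; r13 [a3 ∧ a25 → a14]; r16 [a10 → a24]. New: a16, a36, a34, a23, a35, a14, a24.
Round 2: r1 [a36 ∧ a5 → a29]; r5 [a35 ∧ a11 ∧ a20 → a9]; r8 [a24 → a4]; r9 [a16 ∧ a14 → a27]; r15 [a24 ∧ a34 ∧ a33 → a26]. New: a29, a9, a4, a27, a26.
Round 3: r3 [a26 ∧ a9 → a13]. New: a13.
Round 4: r2 [a13 ∧ a27 ∧ a29 → a2]; r17 [a25 ∧ a13 → a30]. New: a2, a30.
Round 5: r14 [a2 → a7]. New: a7.
Fixed point reached. a19 is concluded only by r7; r7 needs a15 (never derived).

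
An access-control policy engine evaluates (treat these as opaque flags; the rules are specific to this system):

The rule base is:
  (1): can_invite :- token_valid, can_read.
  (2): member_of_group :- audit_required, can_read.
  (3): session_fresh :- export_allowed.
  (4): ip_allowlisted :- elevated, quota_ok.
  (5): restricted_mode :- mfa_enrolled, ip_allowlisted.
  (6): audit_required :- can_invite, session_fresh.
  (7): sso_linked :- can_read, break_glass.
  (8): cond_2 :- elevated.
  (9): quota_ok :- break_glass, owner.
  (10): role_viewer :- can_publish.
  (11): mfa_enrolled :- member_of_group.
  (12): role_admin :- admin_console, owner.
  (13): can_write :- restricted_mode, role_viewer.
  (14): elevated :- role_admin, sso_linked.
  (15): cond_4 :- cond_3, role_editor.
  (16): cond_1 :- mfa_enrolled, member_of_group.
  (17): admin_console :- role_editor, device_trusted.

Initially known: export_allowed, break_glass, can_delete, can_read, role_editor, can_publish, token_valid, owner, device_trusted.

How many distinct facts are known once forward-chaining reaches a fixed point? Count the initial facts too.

Round 1: (1) [can_invite :- token_valid, can_read.]; (3) [session_fresh :- export_allowed.]; (7) [sso_linked :- can_read, break_glass.]; (9) [quota_ok :- break_glass, owner.]; (10) [role_viewer :- can_publish.]; (17) [admin_console :- role_editor, device_trusted.]. New: can_invite, session_fresh, sso_linked, quota_ok, role_viewer, admin_console.
Round 2: (6) [audit_required :- can_invite, session_fresh.]; (12) [role_admin :- admin_console, owner.]. New: audit_required, role_admin.
Round 3: (2) [member_of_group :- audit_required, can_read.]; (14) [elevated :- role_admin, sso_linked.]. New: member_of_group, elevated.
Round 4: (4) [ip_allowlisted :- elevated, quota_ok.]; (8) [cond_2 :- elevated.]; (11) [mfa_enrolled :- member_of_group.]. New: ip_allowlisted, cond_2, mfa_enrolled.
Round 5: (5) [restricted_mode :- mfa_enrolled, ip_allowlisted.]; (16) [cond_1 :- mfa_enrolled, member_of_group.]. New: restricted_mode, cond_1.
Round 6: (13) [can_write :- restricted_mode, role_viewer.]. New: can_write.
Closure: {admin_console, audit_required, break_glass, can_delete, can_invite, can_publish, can_read, can_write, cond_1, cond_2, device_trusted, elevated, export_allowed, ip_allowlisted, member_of_group, mfa_enrolled, owner, quota_ok, restricted_mode, role_admin, role_editor, role_viewer, session_fresh, sso_linked, token_valid} — 25 facts.

25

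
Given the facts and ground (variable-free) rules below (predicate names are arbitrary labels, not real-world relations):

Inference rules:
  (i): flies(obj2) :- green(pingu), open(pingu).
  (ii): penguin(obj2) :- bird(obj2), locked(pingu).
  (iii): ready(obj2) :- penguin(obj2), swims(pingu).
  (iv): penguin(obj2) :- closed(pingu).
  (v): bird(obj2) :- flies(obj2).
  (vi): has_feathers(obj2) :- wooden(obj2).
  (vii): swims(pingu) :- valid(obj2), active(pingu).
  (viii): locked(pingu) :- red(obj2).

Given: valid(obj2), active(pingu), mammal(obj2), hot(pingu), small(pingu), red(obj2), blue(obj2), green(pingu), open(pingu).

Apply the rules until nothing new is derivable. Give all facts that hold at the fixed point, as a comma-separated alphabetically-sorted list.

active(pingu), bird(obj2), blue(obj2), flies(obj2), green(pingu), hot(pingu), locked(pingu), mammal(obj2), open(pingu), penguin(obj2), ready(obj2), red(obj2), small(pingu), swims(pingu), valid(obj2)

Round 1: (i) [flies(obj2) :- green(pingu), open(pingu).]; (vii) [swims(pingu) :- valid(obj2), active(pingu).]; (viii) [locked(pingu) :- red(obj2).]. New: flies(obj2), swims(pingu), locked(pingu).
Round 2: (v) [bird(obj2) :- flies(obj2).]. New: bird(obj2).
Round 3: (ii) [penguin(obj2) :- bird(obj2), locked(pingu).]. New: penguin(obj2).
Round 4: (iii) [ready(obj2) :- penguin(obj2), swims(pingu).]. New: ready(obj2).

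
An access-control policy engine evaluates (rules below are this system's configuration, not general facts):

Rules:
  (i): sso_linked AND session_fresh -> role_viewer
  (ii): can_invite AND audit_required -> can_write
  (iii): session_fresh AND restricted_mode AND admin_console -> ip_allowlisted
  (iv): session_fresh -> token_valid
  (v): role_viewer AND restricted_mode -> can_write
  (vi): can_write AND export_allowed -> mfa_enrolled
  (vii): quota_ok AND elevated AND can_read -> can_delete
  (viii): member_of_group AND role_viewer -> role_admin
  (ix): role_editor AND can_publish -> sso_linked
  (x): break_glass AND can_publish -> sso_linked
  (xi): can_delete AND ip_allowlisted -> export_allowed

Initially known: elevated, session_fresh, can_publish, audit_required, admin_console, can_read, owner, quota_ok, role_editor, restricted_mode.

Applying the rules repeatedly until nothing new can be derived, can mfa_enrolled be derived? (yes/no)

yes

Round 1 fires (iii), (iv), (vii), (ix), giving ip_allowlisted, token_valid, can_delete, sso_linked.
Round 2 fires (i), (xi), giving role_viewer, export_allowed.
Round 3 fires (v), giving can_write.
Round 4 fires (vi), giving mfa_enrolled.
mfa_enrolled appears in round 4, so it is derivable.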